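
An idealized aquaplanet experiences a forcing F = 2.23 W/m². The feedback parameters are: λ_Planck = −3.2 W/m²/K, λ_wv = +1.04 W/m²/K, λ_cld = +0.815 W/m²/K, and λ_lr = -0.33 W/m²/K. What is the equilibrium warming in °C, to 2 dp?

1.33 °C

Net feedback parameter λ = (−3.2) + (+1.04) + (+0.815) + (-0.33) = -1.675 W/m²/K.
ΔT = −F/λ = −2.23/(-1.675) = 1.33 °C.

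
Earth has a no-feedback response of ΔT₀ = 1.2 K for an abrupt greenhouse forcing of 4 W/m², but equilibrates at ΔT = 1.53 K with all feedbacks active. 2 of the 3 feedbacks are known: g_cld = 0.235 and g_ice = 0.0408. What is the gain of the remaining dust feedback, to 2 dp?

-0.06

Amplification A = ΔT/ΔT₀ = 1.53/1.2 = 1.275.
Total gain g = 1 − 1/A = 1 − 1/1.275 = 0.2157.
Known gains sum to 0.235 + 0.0408 = 0.2758.
g_dust = 0.2157 − 0.2758 = -0.06.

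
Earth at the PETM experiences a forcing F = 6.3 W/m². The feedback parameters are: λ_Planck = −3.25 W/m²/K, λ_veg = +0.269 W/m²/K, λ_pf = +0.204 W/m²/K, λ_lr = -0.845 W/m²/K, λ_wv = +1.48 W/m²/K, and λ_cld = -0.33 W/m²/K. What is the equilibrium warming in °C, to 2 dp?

Net feedback parameter λ = (−3.25) + (+0.269) + (+0.204) + (-0.845) + (+1.48) + (-0.33) = -2.472 W/m²/K.
ΔT = −F/λ = −6.3/(-2.472) = 2.55 °C.

2.55 °C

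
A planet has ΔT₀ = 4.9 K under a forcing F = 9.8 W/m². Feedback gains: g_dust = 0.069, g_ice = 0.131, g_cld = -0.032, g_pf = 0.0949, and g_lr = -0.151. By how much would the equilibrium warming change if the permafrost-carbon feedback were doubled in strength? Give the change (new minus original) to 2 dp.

Original: g = 0.1119, ΔT = 4.9/(1−0.1119) = 5.5174 K.
With doubled permafrost-carbon: g' = 0.2068, ΔT' = 4.9/(1−0.2068) = 6.1775 K.
Change = 6.1775 − 5.5174 = 0.66 K.

0.66 K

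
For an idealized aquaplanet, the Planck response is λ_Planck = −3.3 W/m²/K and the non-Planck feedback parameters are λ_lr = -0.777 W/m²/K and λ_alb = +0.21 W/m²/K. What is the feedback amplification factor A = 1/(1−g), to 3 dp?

Convert to gains: g_lr = -0.777/3.3 = -0.2355; g_alb = 0.21/3.3 = 0.06364.
Total gain g = -0.17186.
A = 1/(1 + 0.17186) = 0.853.

0.853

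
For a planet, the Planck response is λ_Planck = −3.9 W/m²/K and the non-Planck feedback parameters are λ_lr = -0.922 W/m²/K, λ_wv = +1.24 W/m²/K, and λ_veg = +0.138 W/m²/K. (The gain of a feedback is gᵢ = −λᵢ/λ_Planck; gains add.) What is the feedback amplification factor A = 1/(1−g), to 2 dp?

Convert to gains: g_lr = -0.922/3.9 = -0.2364; g_wv = 1.24/3.9 = 0.3179; g_veg = 0.138/3.9 = 0.03538.
Total gain g = 0.11688.
A = 1/(1 − 0.11688) = 1.13.

1.13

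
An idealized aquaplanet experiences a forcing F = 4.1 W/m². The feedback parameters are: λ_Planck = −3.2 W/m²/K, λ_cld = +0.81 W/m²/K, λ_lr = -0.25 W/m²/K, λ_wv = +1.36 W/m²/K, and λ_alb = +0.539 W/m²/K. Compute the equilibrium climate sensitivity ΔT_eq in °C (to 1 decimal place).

Net feedback parameter λ = (−3.2) + (+0.81) + (-0.25) + (+1.36) + (+0.539) = -0.741 W/m²/K.
ΔT = −F/λ = −4.1/(-0.741) = 5.5 °C.

5.5 °C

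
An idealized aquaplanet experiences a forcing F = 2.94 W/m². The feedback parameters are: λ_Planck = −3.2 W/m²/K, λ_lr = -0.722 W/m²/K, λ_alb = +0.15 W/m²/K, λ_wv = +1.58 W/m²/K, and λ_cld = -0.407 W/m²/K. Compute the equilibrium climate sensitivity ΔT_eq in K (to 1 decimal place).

Net feedback parameter λ = (−3.2) + (-0.722) + (+0.15) + (+1.58) + (-0.407) = -2.599 W/m²/K.
ΔT = −F/λ = −2.94/(-2.599) = 1.1 K.

1.1 K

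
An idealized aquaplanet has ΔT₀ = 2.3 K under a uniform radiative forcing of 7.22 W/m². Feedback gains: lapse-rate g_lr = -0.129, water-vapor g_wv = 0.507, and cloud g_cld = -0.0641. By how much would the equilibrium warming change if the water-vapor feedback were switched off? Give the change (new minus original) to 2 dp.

Original: g = 0.3139, ΔT = 2.3/(1−0.3139) = 3.3523 K.
Without water-vapor: g' = -0.1931, ΔT' = 2.3/(1+0.1931) = 1.9278 K.
Change = 1.9278 − 3.3523 = -1.42 K.

-1.42 K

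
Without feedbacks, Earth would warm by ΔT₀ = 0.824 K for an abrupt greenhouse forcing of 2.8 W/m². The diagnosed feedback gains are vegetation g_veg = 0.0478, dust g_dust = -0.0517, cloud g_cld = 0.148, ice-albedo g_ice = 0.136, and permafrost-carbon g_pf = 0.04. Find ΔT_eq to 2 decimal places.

1.21 K

Total gain g = 0.0478 − 0.0517 + 0.148 + 0.136 + 0.04 = 0.3201.
Amplification A = 1/(1 − 0.3201) = 1.471.
ΔT = 0.824 × 1.471 = 1.21 K.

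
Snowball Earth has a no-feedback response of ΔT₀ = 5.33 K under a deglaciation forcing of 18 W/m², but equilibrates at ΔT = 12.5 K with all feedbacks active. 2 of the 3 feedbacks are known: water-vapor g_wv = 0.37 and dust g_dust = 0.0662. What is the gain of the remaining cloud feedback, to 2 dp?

0.14

Amplification A = ΔT/ΔT₀ = 12.5/5.33 = 2.345.
Total gain g = 1 − 1/A = 1 − 1/2.345 = 0.5736.
Known gains sum to 0.37 + 0.0662 = 0.4362.
g_cld = 0.5736 − 0.4362 = 0.14.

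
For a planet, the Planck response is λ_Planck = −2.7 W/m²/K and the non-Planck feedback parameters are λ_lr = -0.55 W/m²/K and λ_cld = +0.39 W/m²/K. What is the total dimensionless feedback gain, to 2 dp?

-0.06

Convert to gains: g_lr = -0.55/2.7 = -0.2037; g_cld = 0.39/2.7 = 0.1444.
Total gain g = -0.0593.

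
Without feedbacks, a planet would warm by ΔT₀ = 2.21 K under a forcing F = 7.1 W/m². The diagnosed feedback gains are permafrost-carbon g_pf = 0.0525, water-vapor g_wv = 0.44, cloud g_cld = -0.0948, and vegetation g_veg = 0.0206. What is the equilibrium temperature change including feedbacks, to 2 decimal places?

Total gain g = 0.0525 + 0.44 − 0.0948 + 0.0206 = 0.4183.
Amplification A = 1/(1 − 0.4183) = 1.719.
ΔT = 2.21 × 1.719 = 3.80 K.

3.80 K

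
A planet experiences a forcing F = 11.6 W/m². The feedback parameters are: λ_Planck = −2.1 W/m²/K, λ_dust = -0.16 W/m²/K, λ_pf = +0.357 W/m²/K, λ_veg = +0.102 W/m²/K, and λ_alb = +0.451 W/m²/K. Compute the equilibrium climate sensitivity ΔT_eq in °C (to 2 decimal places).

Net feedback parameter λ = (−2.1) + (-0.16) + (+0.357) + (+0.102) + (+0.451) = -1.35 W/m²/K.
ΔT = −F/λ = −11.6/(-1.35) = 8.59 °C.

8.59 °C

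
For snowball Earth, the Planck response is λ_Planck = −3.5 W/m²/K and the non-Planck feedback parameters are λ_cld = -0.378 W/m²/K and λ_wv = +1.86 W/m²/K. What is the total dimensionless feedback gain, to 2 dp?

Convert to gains: g_cld = -0.378/3.5 = -0.108; g_wv = 1.86/3.5 = 0.5314.
Total gain g = 0.4234.

0.42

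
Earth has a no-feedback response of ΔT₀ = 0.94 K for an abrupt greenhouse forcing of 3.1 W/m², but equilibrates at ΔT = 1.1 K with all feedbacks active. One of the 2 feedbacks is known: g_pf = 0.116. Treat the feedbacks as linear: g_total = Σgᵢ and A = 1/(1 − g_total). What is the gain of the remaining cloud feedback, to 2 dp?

Amplification A = ΔT/ΔT₀ = 1.1/0.94 = 1.17.
Total gain g = 1 − 1/A = 1 − 1/1.17 = 0.1453.
The known gain is 0.116.
g_cld = 0.1453 − 0.116 = 0.03.

0.03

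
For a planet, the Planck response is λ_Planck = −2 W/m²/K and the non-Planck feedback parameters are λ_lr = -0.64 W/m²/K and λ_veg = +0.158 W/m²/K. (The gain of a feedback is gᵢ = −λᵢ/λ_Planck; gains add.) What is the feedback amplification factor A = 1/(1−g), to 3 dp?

0.806

Convert to gains: g_lr = -0.64/2 = -0.32; g_veg = 0.158/2 = 0.079.
Total gain g = -0.241.
A = 1/(1 + 0.241) = 0.806.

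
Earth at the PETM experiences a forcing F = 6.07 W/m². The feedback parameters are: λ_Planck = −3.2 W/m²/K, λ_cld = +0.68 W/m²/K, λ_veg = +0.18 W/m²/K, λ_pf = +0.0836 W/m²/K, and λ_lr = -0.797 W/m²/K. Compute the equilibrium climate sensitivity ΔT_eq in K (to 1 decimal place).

2.0 K

Net feedback parameter λ = (−3.2) + (+0.68) + (+0.18) + (+0.0836) + (-0.797) = -3.0534 W/m²/K.
ΔT = −F/λ = −6.07/(-3.0534) = 2.0 K.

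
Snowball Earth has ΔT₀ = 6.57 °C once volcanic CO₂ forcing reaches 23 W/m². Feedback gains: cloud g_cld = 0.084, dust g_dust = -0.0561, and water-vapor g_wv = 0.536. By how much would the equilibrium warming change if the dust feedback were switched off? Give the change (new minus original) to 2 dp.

2.22 °C

Original: g = 0.5639, ΔT = 6.57/(1−0.5639) = 15.0654 °C.
Without dust: g' = 0.62, ΔT' = 6.57/(1−0.62) = 17.2895 °C.
Change = 17.2895 − 15.0654 = 2.22 °C.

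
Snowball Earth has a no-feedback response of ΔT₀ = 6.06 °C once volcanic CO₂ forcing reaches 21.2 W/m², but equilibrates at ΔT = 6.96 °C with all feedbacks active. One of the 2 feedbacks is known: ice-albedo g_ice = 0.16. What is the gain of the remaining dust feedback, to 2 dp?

-0.03

Amplification A = ΔT/ΔT₀ = 6.96/6.06 = 1.149.
Total gain g = 1 − 1/A = 1 − 1/1.149 = 0.1297.
The known gain is 0.16.
g_dust = 0.1297 − 0.16 = -0.03.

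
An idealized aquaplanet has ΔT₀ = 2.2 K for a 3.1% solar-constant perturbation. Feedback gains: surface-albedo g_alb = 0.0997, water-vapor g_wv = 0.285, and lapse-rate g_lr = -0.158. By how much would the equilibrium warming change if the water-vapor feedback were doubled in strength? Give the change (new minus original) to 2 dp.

Original: g = 0.2267, ΔT = 2.2/(1−0.2267) = 2.8450 K.
With doubled water-vapor: g' = 0.5117, ΔT' = 2.2/(1−0.5117) = 4.5054 K.
Change = 4.5054 − 2.8450 = 1.66 K.

1.66 K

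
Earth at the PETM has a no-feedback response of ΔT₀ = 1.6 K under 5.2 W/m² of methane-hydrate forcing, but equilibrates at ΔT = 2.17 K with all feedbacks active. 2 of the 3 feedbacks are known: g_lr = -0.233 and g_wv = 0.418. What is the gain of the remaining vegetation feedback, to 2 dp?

Amplification A = ΔT/ΔT₀ = 2.17/1.6 = 1.356.
Total gain g = 1 − 1/A = 1 − 1/1.356 = 0.2625.
Known gains sum to -0.233 + 0.418 = 0.185.
g_veg = 0.2625 − 0.185 = 0.08.

0.08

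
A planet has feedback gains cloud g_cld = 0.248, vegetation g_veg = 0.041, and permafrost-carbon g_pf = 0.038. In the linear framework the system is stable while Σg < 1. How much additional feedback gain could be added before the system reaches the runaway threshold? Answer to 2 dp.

0.67

Current total gain = 0.248 + 0.041 + 0.038 = 0.327.
Margin to runaway = 1 − 0.327 = 0.67.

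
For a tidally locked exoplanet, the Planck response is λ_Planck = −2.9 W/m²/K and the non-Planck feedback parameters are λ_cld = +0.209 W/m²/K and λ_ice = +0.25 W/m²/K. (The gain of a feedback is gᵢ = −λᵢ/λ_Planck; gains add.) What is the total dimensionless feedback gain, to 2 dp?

Convert to gains: g_cld = 0.209/2.9 = 0.07207; g_ice = 0.25/2.9 = 0.08621.
Total gain g = 0.15828.

0.16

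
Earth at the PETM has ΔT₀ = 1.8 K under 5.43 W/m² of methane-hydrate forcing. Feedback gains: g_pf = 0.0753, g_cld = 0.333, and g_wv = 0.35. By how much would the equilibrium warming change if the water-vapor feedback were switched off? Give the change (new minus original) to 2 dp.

-4.41 K

Original: g = 0.7583, ΔT = 1.8/(1−0.7583) = 7.4472 K.
Without water-vapor: g' = 0.4083, ΔT' = 1.8/(1−0.4083) = 3.0421 K.
Change = 3.0421 − 7.4472 = -4.41 K.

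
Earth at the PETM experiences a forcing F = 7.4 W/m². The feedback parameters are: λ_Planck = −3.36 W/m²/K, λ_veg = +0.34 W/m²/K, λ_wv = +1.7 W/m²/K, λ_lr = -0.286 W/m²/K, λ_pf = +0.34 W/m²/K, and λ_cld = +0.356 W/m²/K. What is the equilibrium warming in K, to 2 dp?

8.13 K

Net feedback parameter λ = (−3.36) + (+0.34) + (+1.7) + (-0.286) + (+0.34) + (+0.356) = -0.91 W/m²/K.
ΔT = −F/λ = −7.4/(-0.91) = 8.13 K.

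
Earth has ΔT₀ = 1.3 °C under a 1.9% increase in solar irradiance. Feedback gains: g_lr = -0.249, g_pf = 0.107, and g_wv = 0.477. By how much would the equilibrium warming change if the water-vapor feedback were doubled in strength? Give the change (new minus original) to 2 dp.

Original: g = 0.335, ΔT = 1.3/(1−0.335) = 1.9549 °C.
With doubled water-vapor: g' = 0.812, ΔT' = 1.3/(1−0.812) = 6.9149 °C.
Change = 6.9149 − 1.9549 = 4.96 °C.

4.96 °C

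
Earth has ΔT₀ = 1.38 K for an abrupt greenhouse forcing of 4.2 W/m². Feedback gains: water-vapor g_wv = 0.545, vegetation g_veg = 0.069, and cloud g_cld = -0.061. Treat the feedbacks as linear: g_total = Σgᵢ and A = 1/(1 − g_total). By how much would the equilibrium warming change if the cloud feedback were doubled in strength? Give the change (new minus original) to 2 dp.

Original: g = 0.553, ΔT = 1.38/(1−0.553) = 3.0872 K.
With doubled cloud: g' = 0.492, ΔT' = 1.38/(1−0.492) = 2.7165 K.
Change = 2.7165 − 3.0872 = -0.37 K.

-0.37 K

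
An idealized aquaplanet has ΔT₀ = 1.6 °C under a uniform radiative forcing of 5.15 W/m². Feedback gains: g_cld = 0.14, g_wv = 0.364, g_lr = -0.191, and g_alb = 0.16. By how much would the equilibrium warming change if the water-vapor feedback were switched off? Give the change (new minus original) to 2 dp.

-1.24 °C

Original: g = 0.473, ΔT = 1.6/(1−0.473) = 3.0361 °C.
Without water-vapor: g' = 0.109, ΔT' = 1.6/(1−0.109) = 1.7957 °C.
Change = 1.7957 − 3.0361 = -1.24 °C.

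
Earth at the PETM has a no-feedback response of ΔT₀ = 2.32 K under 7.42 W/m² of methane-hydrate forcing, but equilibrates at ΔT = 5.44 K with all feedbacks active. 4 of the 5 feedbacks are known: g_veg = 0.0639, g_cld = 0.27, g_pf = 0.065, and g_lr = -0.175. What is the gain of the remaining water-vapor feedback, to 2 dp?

Amplification A = ΔT/ΔT₀ = 5.44/2.32 = 2.345.
Total gain g = 1 − 1/A = 1 − 1/2.345 = 0.5736.
Known gains sum to 0.0639 + 0.27 + 0.065 − 0.175 = 0.2239.
g_wv = 0.5736 − 0.2239 = 0.35.

0.35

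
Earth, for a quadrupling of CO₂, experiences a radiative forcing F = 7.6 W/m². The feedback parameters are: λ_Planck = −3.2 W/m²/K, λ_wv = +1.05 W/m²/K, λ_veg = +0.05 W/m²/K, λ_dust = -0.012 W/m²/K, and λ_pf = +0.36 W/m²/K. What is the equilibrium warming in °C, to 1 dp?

4.3 °C

Net feedback parameter λ = (−3.2) + (+1.05) + (+0.05) + (-0.012) + (+0.36) = -1.752 W/m²/K.
ΔT = −F/λ = −7.6/(-1.752) = 4.3 °C.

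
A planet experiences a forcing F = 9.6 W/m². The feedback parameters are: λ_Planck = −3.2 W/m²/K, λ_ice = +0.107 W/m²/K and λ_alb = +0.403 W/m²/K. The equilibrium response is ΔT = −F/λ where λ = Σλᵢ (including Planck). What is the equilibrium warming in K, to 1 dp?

Net feedback parameter λ = (−3.2) + (+0.107) + (+0.403) = -2.69 W/m²/K.
ΔT = −F/λ = −9.6/(-2.69) = 3.6 K.

3.6 K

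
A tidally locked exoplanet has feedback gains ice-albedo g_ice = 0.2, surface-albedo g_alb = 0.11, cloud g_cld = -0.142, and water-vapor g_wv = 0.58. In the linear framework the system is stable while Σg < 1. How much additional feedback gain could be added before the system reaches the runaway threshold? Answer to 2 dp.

0.25

Current total gain = 0.2 + 0.11 − 0.142 + 0.58 = 0.748.
Margin to runaway = 1 − 0.748 = 0.25.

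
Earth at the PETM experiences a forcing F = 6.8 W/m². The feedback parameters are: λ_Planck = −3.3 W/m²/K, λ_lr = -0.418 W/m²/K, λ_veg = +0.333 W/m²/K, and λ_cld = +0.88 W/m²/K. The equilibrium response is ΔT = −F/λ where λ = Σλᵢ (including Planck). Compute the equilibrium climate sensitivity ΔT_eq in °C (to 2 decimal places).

2.71 °C

Net feedback parameter λ = (−3.3) + (-0.418) + (+0.333) + (+0.88) = -2.505 W/m²/K.
ΔT = −F/λ = −6.8/(-2.505) = 2.71 °C.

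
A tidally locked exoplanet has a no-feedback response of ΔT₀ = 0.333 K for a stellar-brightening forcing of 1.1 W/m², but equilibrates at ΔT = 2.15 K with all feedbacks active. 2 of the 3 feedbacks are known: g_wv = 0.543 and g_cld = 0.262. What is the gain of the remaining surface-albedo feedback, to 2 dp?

0.04

Amplification A = ΔT/ΔT₀ = 2.15/0.333 = 6.456.
Total gain g = 1 − 1/A = 1 − 1/6.456 = 0.8451.
Known gains sum to 0.543 + 0.262 = 0.805.
g_alb = 0.8451 − 0.805 = 0.04.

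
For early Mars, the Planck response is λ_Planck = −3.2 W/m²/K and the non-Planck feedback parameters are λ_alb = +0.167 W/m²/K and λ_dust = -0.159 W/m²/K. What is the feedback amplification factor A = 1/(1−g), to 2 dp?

1.00

Convert to gains: g_alb = 0.167/3.2 = 0.05219; g_dust = -0.159/3.2 = -0.04969.
Total gain g = 0.0025.
A = 1/(1 − 0.0025) = 1.00.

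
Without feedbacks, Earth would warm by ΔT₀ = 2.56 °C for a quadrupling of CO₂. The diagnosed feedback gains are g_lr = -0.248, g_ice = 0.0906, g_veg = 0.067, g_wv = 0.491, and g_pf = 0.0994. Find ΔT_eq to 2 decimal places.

5.12 °C

Total gain g = -0.248 + 0.0906 + 0.067 + 0.491 + 0.0994 = 0.5.
Amplification A = 1/(1 − 0.5) = 2.
ΔT = 2.56 × 2 = 5.12 °C.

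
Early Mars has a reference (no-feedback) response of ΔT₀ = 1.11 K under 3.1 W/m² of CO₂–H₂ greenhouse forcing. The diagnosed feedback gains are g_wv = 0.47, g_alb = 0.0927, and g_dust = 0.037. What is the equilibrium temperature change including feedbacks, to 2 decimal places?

Total gain g = 0.47 + 0.0927 + 0.037 = 0.5997.
Amplification A = 1/(1 − 0.5997) = 2.498.
ΔT = 1.11 × 2.498 = 2.77 K.

2.77 K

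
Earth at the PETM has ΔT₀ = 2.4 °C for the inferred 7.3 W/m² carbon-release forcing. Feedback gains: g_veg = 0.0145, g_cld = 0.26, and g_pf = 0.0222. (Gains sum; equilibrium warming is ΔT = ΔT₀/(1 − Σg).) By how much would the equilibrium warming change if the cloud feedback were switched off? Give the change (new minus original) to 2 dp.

-0.92 °C

Original: g = 0.2967, ΔT = 2.4/(1−0.2967) = 3.4125 °C.
Without cloud: g' = 0.0367, ΔT' = 2.4/(1−0.0367) = 2.4914 °C.
Change = 2.4914 − 3.4125 = -0.92 °C.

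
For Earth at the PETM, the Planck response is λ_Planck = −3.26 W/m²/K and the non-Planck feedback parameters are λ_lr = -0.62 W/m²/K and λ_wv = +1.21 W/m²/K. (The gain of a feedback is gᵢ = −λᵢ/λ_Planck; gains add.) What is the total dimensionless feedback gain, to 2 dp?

Convert to gains: g_lr = -0.62/3.26 = -0.1902; g_wv = 1.21/3.26 = 0.3712.
Total gain g = 0.181.

0.18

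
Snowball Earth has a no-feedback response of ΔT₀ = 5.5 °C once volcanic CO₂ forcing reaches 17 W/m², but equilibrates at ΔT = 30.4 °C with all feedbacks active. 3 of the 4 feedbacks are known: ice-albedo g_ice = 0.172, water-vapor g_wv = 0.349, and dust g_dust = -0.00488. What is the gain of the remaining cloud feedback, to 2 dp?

0.30

Amplification A = ΔT/ΔT₀ = 30.4/5.5 = 5.527.
Total gain g = 1 − 1/A = 1 − 1/5.527 = 0.8191.
Known gains sum to 0.172 + 0.349 − 0.00488 = 0.51612.
g_cld = 0.8191 − 0.51612 = 0.30.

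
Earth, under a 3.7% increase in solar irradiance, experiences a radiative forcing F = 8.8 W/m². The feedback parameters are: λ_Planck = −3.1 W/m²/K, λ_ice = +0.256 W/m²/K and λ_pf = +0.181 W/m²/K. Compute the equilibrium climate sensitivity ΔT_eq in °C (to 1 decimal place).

Net feedback parameter λ = (−3.1) + (+0.256) + (+0.181) = -2.663 W/m²/K.
ΔT = −F/λ = −8.8/(-2.663) = 3.3 °C.

3.3 °C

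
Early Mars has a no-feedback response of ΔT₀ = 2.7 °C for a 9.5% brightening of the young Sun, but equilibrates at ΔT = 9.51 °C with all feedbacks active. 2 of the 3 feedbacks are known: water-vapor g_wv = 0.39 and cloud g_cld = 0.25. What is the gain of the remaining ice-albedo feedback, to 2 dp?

0.08

Amplification A = ΔT/ΔT₀ = 9.51/2.7 = 3.522.
Total gain g = 1 − 1/A = 1 − 1/3.522 = 0.7161.
Known gains sum to 0.39 + 0.25 = 0.64.
g_ice = 0.7161 − 0.64 = 0.08.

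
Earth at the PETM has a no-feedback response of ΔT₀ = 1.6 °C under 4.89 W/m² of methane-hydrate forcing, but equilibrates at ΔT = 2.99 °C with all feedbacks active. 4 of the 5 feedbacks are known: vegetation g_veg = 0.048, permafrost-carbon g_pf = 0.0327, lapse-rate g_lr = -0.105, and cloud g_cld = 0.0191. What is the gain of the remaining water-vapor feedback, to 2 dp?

Amplification A = ΔT/ΔT₀ = 2.99/1.6 = 1.869.
Total gain g = 1 − 1/A = 1 − 1/1.869 = 0.465.
Known gains sum to 0.048 + 0.0327 − 0.105 + 0.0191 = -0.0052.
g_wv = 0.465 + 0.0052 = 0.47.

0.47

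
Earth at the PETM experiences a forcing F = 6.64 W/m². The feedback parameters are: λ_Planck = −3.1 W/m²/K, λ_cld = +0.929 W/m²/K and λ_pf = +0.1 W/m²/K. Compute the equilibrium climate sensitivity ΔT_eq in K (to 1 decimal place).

3.2 K

Net feedback parameter λ = (−3.1) + (+0.929) + (+0.1) = -2.071 W/m²/K.
ΔT = −F/λ = −6.64/(-2.071) = 3.2 K.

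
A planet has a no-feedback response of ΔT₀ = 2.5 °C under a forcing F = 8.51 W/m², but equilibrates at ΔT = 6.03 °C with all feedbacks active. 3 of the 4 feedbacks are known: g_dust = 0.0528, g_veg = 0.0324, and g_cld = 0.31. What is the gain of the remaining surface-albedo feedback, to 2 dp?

0.19

Amplification A = ΔT/ΔT₀ = 6.03/2.5 = 2.412.
Total gain g = 1 − 1/A = 1 − 1/2.412 = 0.5854.
Known gains sum to 0.0528 + 0.0324 + 0.31 = 0.3952.
g_alb = 0.5854 − 0.3952 = 0.19.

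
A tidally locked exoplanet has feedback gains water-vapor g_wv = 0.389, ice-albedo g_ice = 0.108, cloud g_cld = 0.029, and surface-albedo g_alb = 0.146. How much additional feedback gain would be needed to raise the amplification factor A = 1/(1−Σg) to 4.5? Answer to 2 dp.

0.11

Current total gain = 0.672.
Target gain for A = 4.5: g* = 1 − 1/4.5 = 0.7778.
Additional gain needed = 0.7778 − 0.672 = 0.11.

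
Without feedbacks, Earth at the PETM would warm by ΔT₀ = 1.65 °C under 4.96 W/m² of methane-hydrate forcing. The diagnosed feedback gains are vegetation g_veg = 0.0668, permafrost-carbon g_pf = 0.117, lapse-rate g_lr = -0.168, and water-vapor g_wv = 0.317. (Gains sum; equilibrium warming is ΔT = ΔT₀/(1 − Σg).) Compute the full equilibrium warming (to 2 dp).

2.47 °C

Total gain g = 0.0668 + 0.117 − 0.168 + 0.317 = 0.3328.
Amplification A = 1/(1 − 0.3328) = 1.499.
ΔT = 1.65 × 1.499 = 2.47 °C.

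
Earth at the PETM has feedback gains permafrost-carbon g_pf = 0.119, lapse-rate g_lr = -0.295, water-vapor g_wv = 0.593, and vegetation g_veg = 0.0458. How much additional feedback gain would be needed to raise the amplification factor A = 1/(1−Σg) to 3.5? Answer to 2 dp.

Current total gain = 0.4628.
Target gain for A = 3.5: g* = 1 − 1/3.5 = 0.7143.
Additional gain needed = 0.7143 − 0.4628 = 0.25.

0.25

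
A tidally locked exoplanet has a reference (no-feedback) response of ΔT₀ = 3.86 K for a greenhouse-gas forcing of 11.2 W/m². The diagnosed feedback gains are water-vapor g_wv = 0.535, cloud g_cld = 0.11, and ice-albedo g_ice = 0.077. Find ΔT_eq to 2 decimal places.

13.88 K

Total gain g = 0.535 + 0.11 + 0.077 = 0.722.
Amplification A = 1/(1 − 0.722) = 3.597.
ΔT = 3.86 × 3.597 = 13.88 K.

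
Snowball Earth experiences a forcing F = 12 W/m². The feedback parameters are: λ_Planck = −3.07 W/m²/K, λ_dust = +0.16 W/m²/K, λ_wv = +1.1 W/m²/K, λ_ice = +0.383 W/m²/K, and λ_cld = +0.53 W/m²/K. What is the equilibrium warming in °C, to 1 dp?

Net feedback parameter λ = (−3.07) + (+0.16) + (+1.1) + (+0.383) + (+0.53) = -0.897 W/m²/K.
ΔT = −F/λ = −12/(-0.897) = 13.4 °C.

13.4 °C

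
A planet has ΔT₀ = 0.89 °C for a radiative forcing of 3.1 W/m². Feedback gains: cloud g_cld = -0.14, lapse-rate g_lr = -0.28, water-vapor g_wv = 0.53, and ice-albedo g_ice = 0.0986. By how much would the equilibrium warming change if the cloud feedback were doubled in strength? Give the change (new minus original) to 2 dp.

-0.17 °C

Original: g = 0.2086, ΔT = 0.89/(1−0.2086) = 1.1246 °C.
With doubled cloud: g' = 0.0686, ΔT' = 0.89/(1−0.0686) = 0.9556 °C.
Change = 0.9556 − 1.1246 = -0.17 °C.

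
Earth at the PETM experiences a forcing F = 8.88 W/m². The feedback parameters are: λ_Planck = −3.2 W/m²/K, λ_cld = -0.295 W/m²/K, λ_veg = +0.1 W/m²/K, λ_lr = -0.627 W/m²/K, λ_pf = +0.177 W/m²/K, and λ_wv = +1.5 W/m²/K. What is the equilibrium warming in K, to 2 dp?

3.79 K

Net feedback parameter λ = (−3.2) + (-0.295) + (+0.1) + (-0.627) + (+0.177) + (+1.5) = -2.345 W/m²/K.
ΔT = −F/λ = −8.88/(-2.345) = 3.79 K.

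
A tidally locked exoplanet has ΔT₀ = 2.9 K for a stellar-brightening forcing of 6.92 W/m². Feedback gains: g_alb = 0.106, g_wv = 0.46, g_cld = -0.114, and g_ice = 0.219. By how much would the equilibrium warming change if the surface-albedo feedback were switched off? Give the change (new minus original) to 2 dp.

-2.15 K

Original: g = 0.671, ΔT = 2.9/(1−0.671) = 8.8146 K.
Without surface-albedo: g' = 0.565, ΔT' = 2.9/(1−0.565) = 6.6667 K.
Change = 6.6667 − 8.8146 = -2.15 K.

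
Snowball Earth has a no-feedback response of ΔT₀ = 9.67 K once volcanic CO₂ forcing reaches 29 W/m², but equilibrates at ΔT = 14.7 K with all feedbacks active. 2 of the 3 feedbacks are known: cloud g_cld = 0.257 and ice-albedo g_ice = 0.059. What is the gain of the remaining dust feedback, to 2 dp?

Amplification A = ΔT/ΔT₀ = 14.7/9.67 = 1.52.
Total gain g = 1 − 1/A = 1 − 1/1.52 = 0.3421.
Known gains sum to 0.257 + 0.059 = 0.316.
g_dust = 0.3421 − 0.316 = 0.03.

0.03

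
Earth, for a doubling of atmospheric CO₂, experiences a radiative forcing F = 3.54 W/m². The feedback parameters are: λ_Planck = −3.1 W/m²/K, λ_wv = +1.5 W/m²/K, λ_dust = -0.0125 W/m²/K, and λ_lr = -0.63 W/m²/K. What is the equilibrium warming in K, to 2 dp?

Net feedback parameter λ = (−3.1) + (+1.5) + (-0.0125) + (-0.63) = -2.2425 W/m²/K.
ΔT = −F/λ = −3.54/(-2.2425) = 1.58 K.

1.58 K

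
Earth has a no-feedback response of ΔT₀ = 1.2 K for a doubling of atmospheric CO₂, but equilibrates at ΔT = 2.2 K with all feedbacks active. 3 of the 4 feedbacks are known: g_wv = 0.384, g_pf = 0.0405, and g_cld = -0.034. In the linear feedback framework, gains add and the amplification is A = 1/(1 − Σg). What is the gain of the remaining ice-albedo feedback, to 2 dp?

0.06

Amplification A = ΔT/ΔT₀ = 2.2/1.2 = 1.833.
Total gain g = 1 − 1/A = 1 − 1/1.833 = 0.4544.
Known gains sum to 0.384 + 0.0405 − 0.034 = 0.3905.
g_ice = 0.4544 − 0.3905 = 0.06.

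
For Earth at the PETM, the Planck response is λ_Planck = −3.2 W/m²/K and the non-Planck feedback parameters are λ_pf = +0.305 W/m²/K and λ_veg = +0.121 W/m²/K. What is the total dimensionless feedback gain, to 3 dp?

0.133

Convert to gains: g_pf = 0.305/3.2 = 0.09531; g_veg = 0.121/3.2 = 0.03781.
Total gain g = 0.13312.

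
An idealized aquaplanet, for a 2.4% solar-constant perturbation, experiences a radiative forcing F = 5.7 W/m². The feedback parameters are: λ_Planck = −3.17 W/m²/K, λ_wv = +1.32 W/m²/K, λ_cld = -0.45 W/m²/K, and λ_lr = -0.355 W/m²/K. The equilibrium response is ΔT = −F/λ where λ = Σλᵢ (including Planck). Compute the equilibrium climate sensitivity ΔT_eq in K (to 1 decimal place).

2.1 K

Net feedback parameter λ = (−3.17) + (+1.32) + (-0.45) + (-0.355) = -2.655 W/m²/K.
ΔT = −F/λ = −5.7/(-2.655) = 2.1 K.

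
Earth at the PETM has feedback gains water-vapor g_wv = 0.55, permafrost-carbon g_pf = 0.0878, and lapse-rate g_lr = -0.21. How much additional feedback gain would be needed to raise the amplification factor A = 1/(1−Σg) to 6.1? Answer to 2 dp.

Current total gain = 0.4278.
Target gain for A = 6.1: g* = 1 − 1/6.1 = 0.8361.
Additional gain needed = 0.8361 − 0.4278 = 0.41.

0.41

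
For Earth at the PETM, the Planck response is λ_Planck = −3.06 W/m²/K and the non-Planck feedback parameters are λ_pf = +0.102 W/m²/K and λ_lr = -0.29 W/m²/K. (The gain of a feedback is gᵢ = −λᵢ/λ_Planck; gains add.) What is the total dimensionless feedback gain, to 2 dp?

-0.06

Convert to gains: g_pf = 0.102/3.06 = 0.03333; g_lr = -0.29/3.06 = -0.09477.
Total gain g = -0.06144.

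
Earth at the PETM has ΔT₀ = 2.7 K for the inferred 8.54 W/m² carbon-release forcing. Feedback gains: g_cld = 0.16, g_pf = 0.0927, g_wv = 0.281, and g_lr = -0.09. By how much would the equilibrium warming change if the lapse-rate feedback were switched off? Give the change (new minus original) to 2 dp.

0.94 K

Original: g = 0.4437, ΔT = 2.7/(1−0.4437) = 4.8535 K.
Without lapse-rate: g' = 0.5337, ΔT' = 2.7/(1−0.5337) = 5.7903 K.
Change = 5.7903 − 4.8535 = 0.94 K.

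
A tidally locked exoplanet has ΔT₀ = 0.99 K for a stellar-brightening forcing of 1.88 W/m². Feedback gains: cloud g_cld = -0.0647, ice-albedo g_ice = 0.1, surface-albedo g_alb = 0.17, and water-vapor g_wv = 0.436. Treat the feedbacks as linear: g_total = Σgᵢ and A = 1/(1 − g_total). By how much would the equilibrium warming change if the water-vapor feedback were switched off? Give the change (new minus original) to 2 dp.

Original: g = 0.6413, ΔT = 0.99/(1−0.6413) = 2.7600 K.
Without water-vapor: g' = 0.2053, ΔT' = 0.99/(1−0.2053) = 1.2458 K.
Change = 1.2458 − 2.7600 = -1.51 K.

-1.51 K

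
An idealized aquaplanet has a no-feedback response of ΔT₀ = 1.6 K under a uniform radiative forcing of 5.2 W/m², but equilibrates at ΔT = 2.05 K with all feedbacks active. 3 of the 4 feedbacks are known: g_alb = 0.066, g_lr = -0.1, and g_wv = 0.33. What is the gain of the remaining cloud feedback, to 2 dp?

Amplification A = ΔT/ΔT₀ = 2.05/1.6 = 1.281.
Total gain g = 1 − 1/A = 1 − 1/1.281 = 0.2194.
Known gains sum to 0.066 − 0.1 + 0.33 = 0.296.
g_cld = 0.2194 − 0.296 = -0.08.

-0.08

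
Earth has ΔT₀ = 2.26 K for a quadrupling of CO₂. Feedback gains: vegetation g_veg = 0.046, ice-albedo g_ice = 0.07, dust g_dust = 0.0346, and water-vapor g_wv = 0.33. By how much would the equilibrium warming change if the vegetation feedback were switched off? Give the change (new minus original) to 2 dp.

Original: g = 0.4806, ΔT = 2.26/(1−0.4806) = 4.3512 K.
Without vegetation: g' = 0.4346, ΔT' = 2.26/(1−0.4346) = 3.9972 K.
Change = 3.9972 − 4.3512 = -0.35 K.

-0.35 K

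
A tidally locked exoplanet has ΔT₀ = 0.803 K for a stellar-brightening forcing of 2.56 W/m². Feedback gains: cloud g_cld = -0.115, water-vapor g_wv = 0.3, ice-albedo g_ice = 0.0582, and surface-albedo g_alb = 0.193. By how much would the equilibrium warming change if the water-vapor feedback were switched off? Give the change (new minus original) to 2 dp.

Original: g = 0.4362, ΔT = 0.803/(1−0.4362) = 1.4243 K.
Without water-vapor: g' = 0.1362, ΔT' = 0.803/(1−0.1362) = 0.9296 K.
Change = 0.9296 − 1.4243 = -0.49 K.

-0.49 K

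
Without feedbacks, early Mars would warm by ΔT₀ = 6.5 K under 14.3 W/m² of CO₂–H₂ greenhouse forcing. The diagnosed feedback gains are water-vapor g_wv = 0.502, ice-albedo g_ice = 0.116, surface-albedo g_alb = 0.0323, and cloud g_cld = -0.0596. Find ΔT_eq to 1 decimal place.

15.9 K

Total gain g = 0.502 + 0.116 + 0.0323 − 0.0596 = 0.5907.
Amplification A = 1/(1 − 0.5907) = 2.443.
ΔT = 6.5 × 2.443 = 15.9 K.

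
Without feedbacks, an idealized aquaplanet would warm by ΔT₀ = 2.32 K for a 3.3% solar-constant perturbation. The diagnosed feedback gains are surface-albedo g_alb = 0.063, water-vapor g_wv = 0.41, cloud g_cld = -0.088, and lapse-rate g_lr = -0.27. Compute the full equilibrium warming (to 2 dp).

Total gain g = 0.063 + 0.41 − 0.088 − 0.27 = 0.115.
Amplification A = 1/(1 − 0.115) = 1.13.
ΔT = 2.32 × 1.13 = 2.62 K.

2.62 K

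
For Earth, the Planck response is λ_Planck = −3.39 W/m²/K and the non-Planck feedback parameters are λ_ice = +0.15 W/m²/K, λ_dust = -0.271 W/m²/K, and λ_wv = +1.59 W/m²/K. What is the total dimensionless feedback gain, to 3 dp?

0.433

Convert to gains: g_ice = 0.15/3.39 = 0.04425; g_dust = -0.271/3.39 = -0.07994; g_wv = 1.59/3.39 = 0.469.
Total gain g = 0.43331.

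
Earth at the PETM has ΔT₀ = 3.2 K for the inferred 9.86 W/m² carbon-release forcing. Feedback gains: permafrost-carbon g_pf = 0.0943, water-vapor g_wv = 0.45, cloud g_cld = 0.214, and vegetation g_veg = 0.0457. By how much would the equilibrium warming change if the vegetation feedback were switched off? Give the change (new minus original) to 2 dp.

Original: g = 0.804, ΔT = 3.2/(1−0.804) = 16.3265 K.
Without vegetation: g' = 0.7583, ΔT' = 3.2/(1−0.7583) = 13.2396 K.
Change = 13.2396 − 16.3265 = -3.09 K.

-3.09 K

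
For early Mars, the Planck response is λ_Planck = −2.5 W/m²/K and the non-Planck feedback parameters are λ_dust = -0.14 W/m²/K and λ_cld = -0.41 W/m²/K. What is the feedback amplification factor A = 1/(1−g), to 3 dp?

Convert to gains: g_dust = -0.14/2.5 = -0.056; g_cld = -0.41/2.5 = -0.164.
Total gain g = -0.22.
A = 1/(1 + 0.22) = 0.820.

0.820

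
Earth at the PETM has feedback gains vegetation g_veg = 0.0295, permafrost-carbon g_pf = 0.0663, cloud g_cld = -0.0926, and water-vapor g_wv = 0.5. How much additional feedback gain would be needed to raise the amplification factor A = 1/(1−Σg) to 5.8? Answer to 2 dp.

0.32

Current total gain = 0.5032.
Target gain for A = 5.8: g* = 1 − 1/5.8 = 0.8276.
Additional gain needed = 0.8276 − 0.5032 = 0.32.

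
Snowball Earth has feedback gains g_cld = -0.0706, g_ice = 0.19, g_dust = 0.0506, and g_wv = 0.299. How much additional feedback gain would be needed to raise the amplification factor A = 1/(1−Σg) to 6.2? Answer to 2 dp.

Current total gain = 0.469.
Target gain for A = 6.2: g* = 1 − 1/6.2 = 0.8387.
Additional gain needed = 0.8387 − 0.469 = 0.37.

0.37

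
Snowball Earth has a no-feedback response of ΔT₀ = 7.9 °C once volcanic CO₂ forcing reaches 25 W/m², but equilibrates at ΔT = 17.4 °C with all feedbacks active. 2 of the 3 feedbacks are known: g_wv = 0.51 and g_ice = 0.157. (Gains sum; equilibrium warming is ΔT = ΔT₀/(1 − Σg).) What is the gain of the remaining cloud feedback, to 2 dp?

-0.12

Amplification A = ΔT/ΔT₀ = 17.4/7.9 = 2.203.
Total gain g = 1 − 1/A = 1 − 1/2.203 = 0.5461.
Known gains sum to 0.51 + 0.157 = 0.667.
g_cld = 0.5461 − 0.667 = -0.12.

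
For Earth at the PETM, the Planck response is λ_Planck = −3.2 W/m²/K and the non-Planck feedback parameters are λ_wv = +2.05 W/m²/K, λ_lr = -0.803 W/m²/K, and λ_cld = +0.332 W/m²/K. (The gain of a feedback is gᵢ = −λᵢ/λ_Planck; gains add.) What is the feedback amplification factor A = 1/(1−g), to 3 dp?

1.974

Convert to gains: g_wv = 2.05/3.2 = 0.6406; g_lr = -0.803/3.2 = -0.2509; g_cld = 0.332/3.2 = 0.1037.
Total gain g = 0.4934.
A = 1/(1 − 0.4934) = 1.974.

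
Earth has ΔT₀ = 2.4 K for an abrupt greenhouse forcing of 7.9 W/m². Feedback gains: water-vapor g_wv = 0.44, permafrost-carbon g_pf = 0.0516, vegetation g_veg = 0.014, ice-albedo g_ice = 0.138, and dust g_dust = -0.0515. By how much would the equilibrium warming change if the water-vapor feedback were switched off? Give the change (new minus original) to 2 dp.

Original: g = 0.5921, ΔT = 2.4/(1−0.5921) = 5.8838 K.
Without water-vapor: g' = 0.1521, ΔT' = 2.4/(1−0.1521) = 2.8305 K.
Change = 2.8305 − 5.8838 = -3.05 K.

-3.05 K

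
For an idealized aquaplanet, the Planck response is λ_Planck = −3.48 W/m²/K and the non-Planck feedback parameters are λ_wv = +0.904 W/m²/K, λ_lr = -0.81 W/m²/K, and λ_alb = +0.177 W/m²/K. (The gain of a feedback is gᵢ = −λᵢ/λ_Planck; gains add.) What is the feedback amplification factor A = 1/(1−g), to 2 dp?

Convert to gains: g_wv = 0.904/3.48 = 0.2598; g_lr = -0.81/3.48 = -0.2328; g_alb = 0.177/3.48 = 0.05086.
Total gain g = 0.07786.
A = 1/(1 − 0.07786) = 1.08.

1.08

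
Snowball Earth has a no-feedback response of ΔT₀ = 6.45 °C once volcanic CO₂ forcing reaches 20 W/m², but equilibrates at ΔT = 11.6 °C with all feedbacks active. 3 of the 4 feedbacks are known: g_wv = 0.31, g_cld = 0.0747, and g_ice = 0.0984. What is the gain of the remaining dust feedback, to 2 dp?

-0.04

Amplification A = ΔT/ΔT₀ = 11.6/6.45 = 1.798.
Total gain g = 1 − 1/A = 1 − 1/1.798 = 0.4438.
Known gains sum to 0.31 + 0.0747 + 0.0984 = 0.4831.
g_dust = 0.4438 − 0.4831 = -0.04.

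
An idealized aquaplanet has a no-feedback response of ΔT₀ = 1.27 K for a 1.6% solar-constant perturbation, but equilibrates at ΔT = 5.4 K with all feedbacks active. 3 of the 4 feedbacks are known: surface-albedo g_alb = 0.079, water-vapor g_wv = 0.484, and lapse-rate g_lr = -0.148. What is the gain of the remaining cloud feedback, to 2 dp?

0.35

Amplification A = ΔT/ΔT₀ = 5.4/1.27 = 4.252.
Total gain g = 1 − 1/A = 1 − 1/4.252 = 0.7648.
Known gains sum to 0.079 + 0.484 − 0.148 = 0.415.
g_cld = 0.7648 − 0.415 = 0.35.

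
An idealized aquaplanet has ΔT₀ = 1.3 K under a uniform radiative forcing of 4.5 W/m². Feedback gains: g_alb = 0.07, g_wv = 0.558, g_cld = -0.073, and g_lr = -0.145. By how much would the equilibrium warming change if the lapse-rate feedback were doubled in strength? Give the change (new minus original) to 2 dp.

-0.43 K

Original: g = 0.41, ΔT = 1.3/(1−0.41) = 2.2034 K.
With doubled lapse-rate: g' = 0.265, ΔT' = 1.3/(1−0.265) = 1.7687 K.
Change = 1.7687 − 2.2034 = -0.43 K.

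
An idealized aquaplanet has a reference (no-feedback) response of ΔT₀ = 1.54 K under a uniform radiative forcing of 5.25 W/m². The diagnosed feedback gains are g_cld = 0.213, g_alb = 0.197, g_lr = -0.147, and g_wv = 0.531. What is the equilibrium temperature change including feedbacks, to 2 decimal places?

7.48 K

Total gain g = 0.213 + 0.197 − 0.147 + 0.531 = 0.794.
Amplification A = 1/(1 − 0.794) = 4.854.
ΔT = 1.54 × 4.854 = 7.48 K.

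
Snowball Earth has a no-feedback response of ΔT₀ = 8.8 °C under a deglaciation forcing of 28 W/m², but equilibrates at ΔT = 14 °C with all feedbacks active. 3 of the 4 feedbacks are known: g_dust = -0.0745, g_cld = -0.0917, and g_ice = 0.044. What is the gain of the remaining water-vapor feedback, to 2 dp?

0.49

Amplification A = ΔT/ΔT₀ = 14/8.8 = 1.591.
Total gain g = 1 − 1/A = 1 − 1/1.591 = 0.3715.
Known gains sum to -0.0745 − 0.0917 + 0.044 = -0.1222.
g_wv = 0.3715 + 0.1222 = 0.49.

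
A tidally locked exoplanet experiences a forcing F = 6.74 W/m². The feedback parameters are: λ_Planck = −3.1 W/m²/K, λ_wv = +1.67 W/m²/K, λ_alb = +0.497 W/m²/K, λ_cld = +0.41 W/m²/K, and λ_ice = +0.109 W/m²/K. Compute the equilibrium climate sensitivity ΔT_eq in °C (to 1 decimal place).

16.3 °C

Net feedback parameter λ = (−3.1) + (+1.67) + (+0.497) + (+0.41) + (+0.109) = -0.414 W/m²/K.
ΔT = −F/λ = −6.74/(-0.414) = 16.3 °C.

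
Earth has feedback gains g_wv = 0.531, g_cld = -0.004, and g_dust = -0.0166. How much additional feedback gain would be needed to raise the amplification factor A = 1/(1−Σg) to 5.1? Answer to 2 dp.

0.29

Current total gain = 0.5104.
Target gain for A = 5.1: g* = 1 − 1/5.1 = 0.8039.
Additional gain needed = 0.8039 − 0.5104 = 0.29.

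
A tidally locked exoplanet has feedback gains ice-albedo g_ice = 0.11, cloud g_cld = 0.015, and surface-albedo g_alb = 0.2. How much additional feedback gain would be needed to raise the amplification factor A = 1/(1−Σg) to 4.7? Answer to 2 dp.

0.46

Current total gain = 0.325.
Target gain for A = 4.7: g* = 1 − 1/4.7 = 0.7872.
Additional gain needed = 0.7872 − 0.325 = 0.46.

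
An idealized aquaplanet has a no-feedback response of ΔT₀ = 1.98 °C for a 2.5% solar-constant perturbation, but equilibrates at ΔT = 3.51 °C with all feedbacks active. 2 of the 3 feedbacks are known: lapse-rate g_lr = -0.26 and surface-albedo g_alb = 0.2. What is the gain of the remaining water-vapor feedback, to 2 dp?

Amplification A = ΔT/ΔT₀ = 3.51/1.98 = 1.773.
Total gain g = 1 − 1/A = 1 − 1/1.773 = 0.436.
Known gains sum to -0.26 + 0.2 = -0.06.
g_wv = 0.436 + 0.06 = 0.50.

0.50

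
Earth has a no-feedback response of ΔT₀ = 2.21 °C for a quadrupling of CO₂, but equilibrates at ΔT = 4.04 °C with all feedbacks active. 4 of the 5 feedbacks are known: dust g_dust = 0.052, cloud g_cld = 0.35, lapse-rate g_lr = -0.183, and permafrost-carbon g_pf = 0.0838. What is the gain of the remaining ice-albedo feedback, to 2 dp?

Amplification A = ΔT/ΔT₀ = 4.04/2.21 = 1.828.
Total gain g = 1 − 1/A = 1 − 1/1.828 = 0.453.
Known gains sum to 0.052 + 0.35 − 0.183 + 0.0838 = 0.3028.
g_ice = 0.453 − 0.3028 = 0.15.

0.15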